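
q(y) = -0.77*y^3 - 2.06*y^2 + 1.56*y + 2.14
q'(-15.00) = -456.39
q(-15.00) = 2113.99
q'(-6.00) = -56.88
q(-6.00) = 84.94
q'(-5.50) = -45.66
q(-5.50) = 59.35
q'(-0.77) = 3.36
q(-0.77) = 0.07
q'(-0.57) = 3.16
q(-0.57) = 0.72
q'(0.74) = -2.75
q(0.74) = 1.85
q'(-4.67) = -29.58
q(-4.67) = 28.35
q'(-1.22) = 3.15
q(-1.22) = -1.43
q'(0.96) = -4.52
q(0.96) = 1.06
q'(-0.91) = 3.40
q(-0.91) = -0.41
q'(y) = -2.31*y^2 - 4.12*y + 1.56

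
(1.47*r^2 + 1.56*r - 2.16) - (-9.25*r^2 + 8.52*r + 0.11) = 10.72*r^2 - 6.96*r - 2.27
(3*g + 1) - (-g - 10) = 4*g + 11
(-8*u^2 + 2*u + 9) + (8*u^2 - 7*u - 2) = 7 - 5*u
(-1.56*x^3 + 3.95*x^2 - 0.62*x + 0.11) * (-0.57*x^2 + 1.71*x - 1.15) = 0.8892*x^5 - 4.9191*x^4 + 8.9019*x^3 - 5.6654*x^2 + 0.9011*x - 0.1265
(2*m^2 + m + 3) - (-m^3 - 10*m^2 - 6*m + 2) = m^3 + 12*m^2 + 7*m + 1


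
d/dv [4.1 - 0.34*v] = -0.340000000000000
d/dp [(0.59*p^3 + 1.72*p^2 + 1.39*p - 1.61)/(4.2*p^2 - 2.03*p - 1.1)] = (2.478*p^4 - 2.3954*p^3 - 11.2766*p^2 + 9.74*p - 4.7973)/(17.64*p^4 - 17.052*p^3 - 5.1191*p^2 + 4.466*p + 1.21)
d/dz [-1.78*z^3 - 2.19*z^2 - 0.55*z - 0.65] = -5.34*z^2 - 4.38*z - 0.55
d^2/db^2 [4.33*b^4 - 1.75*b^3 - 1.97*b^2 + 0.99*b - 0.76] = 51.96*b^2 - 10.5*b - 3.94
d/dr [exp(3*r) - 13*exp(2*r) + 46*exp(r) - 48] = (3*exp(2*r) - 26*exp(r) + 46)*exp(r)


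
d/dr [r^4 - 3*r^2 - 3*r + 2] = 4*r^3 - 6*r - 3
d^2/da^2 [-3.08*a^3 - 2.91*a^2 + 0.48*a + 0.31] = -18.48*a - 5.82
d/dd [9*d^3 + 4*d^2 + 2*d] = 27*d^2 + 8*d + 2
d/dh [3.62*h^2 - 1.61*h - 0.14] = 7.24*h - 1.61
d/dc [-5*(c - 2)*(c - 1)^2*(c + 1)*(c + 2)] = -25*c^4 + 20*c^3 + 75*c^2 - 50*c - 20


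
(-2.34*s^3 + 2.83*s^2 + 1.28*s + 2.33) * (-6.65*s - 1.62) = 15.561*s^4 - 15.0287*s^3 - 13.0966*s^2 - 17.5681*s - 3.7746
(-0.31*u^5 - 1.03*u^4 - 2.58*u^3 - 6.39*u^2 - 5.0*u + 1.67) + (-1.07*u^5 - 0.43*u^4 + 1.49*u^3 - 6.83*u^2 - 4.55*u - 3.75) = -1.38*u^5 - 1.46*u^4 - 1.09*u^3 - 13.22*u^2 - 9.55*u - 2.08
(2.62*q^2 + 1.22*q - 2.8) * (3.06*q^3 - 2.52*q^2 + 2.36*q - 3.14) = 8.0172*q^5 - 2.8692*q^4 - 5.4592*q^3 + 1.7084*q^2 - 10.4388*q + 8.792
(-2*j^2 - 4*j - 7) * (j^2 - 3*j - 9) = -2*j^4 + 2*j^3 + 23*j^2 + 57*j + 63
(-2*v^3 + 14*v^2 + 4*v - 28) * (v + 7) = -2*v^4 + 102*v^2 - 196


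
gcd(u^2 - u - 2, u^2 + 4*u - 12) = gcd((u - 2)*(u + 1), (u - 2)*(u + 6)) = u - 2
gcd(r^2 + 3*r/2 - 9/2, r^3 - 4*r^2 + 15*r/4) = r - 3/2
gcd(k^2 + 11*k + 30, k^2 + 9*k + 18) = k + 6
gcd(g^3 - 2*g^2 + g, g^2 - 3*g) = g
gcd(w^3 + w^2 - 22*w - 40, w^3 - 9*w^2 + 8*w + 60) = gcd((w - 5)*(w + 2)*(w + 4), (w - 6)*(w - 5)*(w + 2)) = w^2 - 3*w - 10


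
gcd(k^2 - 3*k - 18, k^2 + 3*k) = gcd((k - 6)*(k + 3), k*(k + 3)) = k + 3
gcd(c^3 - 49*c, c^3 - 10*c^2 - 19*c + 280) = c - 7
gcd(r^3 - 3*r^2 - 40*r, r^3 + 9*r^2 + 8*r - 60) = r + 5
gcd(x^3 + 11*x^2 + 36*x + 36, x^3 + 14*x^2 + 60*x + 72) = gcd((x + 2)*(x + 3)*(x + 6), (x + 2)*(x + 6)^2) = x^2 + 8*x + 12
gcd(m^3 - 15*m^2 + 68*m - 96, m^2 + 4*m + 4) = 1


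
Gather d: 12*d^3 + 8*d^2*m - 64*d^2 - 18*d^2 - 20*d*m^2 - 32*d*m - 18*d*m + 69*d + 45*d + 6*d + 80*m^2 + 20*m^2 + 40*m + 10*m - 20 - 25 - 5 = 12*d^3 + d^2*(8*m - 82) + d*(-20*m^2 - 50*m + 120) + 100*m^2 + 50*m - 50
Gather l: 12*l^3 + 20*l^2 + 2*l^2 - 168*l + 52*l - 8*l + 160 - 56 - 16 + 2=12*l^3 + 22*l^2 - 124*l + 90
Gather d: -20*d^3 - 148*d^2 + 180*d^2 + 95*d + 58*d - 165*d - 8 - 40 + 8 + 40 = -20*d^3 + 32*d^2 - 12*d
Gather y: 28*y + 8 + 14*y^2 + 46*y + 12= 14*y^2 + 74*y + 20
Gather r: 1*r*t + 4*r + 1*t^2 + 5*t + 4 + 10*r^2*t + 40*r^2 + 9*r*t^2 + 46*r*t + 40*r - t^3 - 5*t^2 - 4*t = r^2*(10*t + 40) + r*(9*t^2 + 47*t + 44) - t^3 - 4*t^2 + t + 4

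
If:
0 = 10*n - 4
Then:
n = 2/5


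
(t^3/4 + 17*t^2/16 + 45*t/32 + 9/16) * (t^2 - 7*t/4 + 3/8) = t^5/4 + 5*t^4/8 - 23*t^3/64 - 3*t^2/2 - 117*t/256 + 27/128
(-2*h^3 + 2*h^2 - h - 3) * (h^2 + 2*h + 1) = -2*h^5 - 2*h^4 + h^3 - 3*h^2 - 7*h - 3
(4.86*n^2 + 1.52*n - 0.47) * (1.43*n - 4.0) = 6.9498*n^3 - 17.2664*n^2 - 6.7521*n + 1.88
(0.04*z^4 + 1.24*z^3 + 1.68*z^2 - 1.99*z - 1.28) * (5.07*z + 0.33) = 0.2028*z^5 + 6.3*z^4 + 8.9268*z^3 - 9.5349*z^2 - 7.1463*z - 0.4224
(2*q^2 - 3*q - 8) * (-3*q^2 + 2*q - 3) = -6*q^4 + 13*q^3 + 12*q^2 - 7*q + 24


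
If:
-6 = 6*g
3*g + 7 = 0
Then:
No Solution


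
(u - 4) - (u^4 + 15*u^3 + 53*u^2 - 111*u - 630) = -u^4 - 15*u^3 - 53*u^2 + 112*u + 626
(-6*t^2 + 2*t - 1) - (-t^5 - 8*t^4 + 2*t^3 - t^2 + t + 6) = t^5 + 8*t^4 - 2*t^3 - 5*t^2 + t - 7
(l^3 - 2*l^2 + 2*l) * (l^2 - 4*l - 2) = l^5 - 6*l^4 + 8*l^3 - 4*l^2 - 4*l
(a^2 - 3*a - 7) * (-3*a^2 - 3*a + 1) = -3*a^4 + 6*a^3 + 31*a^2 + 18*a - 7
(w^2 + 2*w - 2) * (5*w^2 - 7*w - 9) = 5*w^4 + 3*w^3 - 33*w^2 - 4*w + 18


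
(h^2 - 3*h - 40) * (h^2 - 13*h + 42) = h^4 - 16*h^3 + 41*h^2 + 394*h - 1680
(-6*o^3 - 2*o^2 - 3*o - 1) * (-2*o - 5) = 12*o^4 + 34*o^3 + 16*o^2 + 17*o + 5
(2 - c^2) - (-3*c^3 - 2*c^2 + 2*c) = 3*c^3 + c^2 - 2*c + 2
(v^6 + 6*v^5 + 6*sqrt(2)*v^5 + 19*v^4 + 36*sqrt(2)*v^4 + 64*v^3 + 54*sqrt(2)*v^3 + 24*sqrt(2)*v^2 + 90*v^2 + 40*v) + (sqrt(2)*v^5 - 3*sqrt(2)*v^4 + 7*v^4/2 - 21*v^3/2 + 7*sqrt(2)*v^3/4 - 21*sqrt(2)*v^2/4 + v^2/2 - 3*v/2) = v^6 + 6*v^5 + 7*sqrt(2)*v^5 + 45*v^4/2 + 33*sqrt(2)*v^4 + 107*v^3/2 + 223*sqrt(2)*v^3/4 + 75*sqrt(2)*v^2/4 + 181*v^2/2 + 77*v/2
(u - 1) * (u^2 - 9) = u^3 - u^2 - 9*u + 9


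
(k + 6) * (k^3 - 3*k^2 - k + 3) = k^4 + 3*k^3 - 19*k^2 - 3*k + 18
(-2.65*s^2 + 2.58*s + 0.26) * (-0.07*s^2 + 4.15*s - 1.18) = 0.1855*s^4 - 11.1781*s^3 + 13.8158*s^2 - 1.9654*s - 0.3068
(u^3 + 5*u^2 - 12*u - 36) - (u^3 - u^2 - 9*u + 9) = 6*u^2 - 3*u - 45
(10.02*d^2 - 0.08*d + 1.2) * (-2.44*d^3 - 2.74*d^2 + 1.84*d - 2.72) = -24.4488*d^5 - 27.2596*d^4 + 15.728*d^3 - 30.6896*d^2 + 2.4256*d - 3.264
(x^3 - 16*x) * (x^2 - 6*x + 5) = x^5 - 6*x^4 - 11*x^3 + 96*x^2 - 80*x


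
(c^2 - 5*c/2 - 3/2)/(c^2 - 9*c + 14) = (2*c^2 - 5*c - 3)/(2*(c^2 - 9*c + 14))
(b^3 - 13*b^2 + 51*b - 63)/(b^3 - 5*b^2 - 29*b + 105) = (b - 3)/(b + 5)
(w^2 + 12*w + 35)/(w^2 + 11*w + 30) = (w + 7)/(w + 6)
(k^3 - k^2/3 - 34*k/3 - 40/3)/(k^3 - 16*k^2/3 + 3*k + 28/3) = (3*k^2 + 11*k + 10)/(3*k^2 - 4*k - 7)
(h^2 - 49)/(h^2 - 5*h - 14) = (h + 7)/(h + 2)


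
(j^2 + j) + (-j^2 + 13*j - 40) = 14*j - 40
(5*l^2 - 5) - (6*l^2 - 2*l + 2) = -l^2 + 2*l - 7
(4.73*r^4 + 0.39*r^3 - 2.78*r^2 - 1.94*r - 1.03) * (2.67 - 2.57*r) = -12.1561*r^5 + 11.6268*r^4 + 8.1859*r^3 - 2.4368*r^2 - 2.5327*r - 2.7501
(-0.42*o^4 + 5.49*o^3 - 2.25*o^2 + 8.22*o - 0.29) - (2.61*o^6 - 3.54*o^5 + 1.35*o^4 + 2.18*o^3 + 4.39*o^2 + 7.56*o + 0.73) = -2.61*o^6 + 3.54*o^5 - 1.77*o^4 + 3.31*o^3 - 6.64*o^2 + 0.660000000000001*o - 1.02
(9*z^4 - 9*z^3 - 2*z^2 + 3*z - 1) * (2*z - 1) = 18*z^5 - 27*z^4 + 5*z^3 + 8*z^2 - 5*z + 1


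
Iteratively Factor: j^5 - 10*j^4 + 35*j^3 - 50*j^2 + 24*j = (j - 3)*(j^4 - 7*j^3 + 14*j^2 - 8*j) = (j - 4)*(j - 3)*(j^3 - 3*j^2 + 2*j) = j*(j - 4)*(j - 3)*(j^2 - 3*j + 2) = j*(j - 4)*(j - 3)*(j - 2)*(j - 1)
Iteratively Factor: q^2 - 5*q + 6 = (q - 3)*(q - 2)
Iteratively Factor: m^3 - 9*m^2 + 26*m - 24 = (m - 4)*(m^2 - 5*m + 6) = (m - 4)*(m - 3)*(m - 2)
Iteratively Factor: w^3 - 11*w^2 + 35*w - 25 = (w - 1)*(w^2 - 10*w + 25) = (w - 5)*(w - 1)*(w - 5)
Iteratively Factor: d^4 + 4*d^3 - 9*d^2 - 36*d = (d)*(d^3 + 4*d^2 - 9*d - 36) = d*(d - 3)*(d^2 + 7*d + 12) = d*(d - 3)*(d + 3)*(d + 4)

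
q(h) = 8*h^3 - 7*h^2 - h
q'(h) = 24*h^2 - 14*h - 1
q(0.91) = -0.68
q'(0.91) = 6.13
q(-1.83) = -70.64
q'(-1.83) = 104.99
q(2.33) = 60.86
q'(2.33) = 96.67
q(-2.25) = -124.31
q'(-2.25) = 152.00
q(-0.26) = -0.35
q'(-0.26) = 4.26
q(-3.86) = -560.54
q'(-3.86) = 410.63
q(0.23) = -0.50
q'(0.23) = -2.95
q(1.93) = 29.51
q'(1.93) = 61.38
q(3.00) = 150.00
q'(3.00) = 173.00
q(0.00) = 0.00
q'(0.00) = -1.00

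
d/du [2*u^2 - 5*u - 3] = 4*u - 5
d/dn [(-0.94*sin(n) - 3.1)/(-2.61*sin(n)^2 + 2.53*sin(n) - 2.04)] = (-2.4534*sin(n)^2 - 16.182*sin(n) + 9.7606)*cos(n)/(6.8121*sin(n)^4 - 13.2066*sin(n)^3 + 17.0497*sin(n)^2 - 10.3224*sin(n) + 4.1616)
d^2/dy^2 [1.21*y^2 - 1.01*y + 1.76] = 2.42000000000000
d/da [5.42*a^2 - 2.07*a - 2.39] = 10.84*a - 2.07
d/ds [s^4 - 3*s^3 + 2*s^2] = s*(4*s^2 - 9*s + 4)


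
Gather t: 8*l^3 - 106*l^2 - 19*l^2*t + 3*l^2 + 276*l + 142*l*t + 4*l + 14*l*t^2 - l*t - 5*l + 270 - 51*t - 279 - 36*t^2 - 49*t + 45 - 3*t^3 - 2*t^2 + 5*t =8*l^3 - 103*l^2 + 275*l - 3*t^3 + t^2*(14*l - 38) + t*(-19*l^2 + 141*l - 95) + 36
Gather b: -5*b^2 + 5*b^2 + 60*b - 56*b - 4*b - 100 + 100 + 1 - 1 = 0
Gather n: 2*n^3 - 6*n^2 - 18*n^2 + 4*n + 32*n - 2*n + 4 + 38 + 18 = 2*n^3 - 24*n^2 + 34*n + 60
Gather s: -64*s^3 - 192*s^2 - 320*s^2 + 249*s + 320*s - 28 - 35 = -64*s^3 - 512*s^2 + 569*s - 63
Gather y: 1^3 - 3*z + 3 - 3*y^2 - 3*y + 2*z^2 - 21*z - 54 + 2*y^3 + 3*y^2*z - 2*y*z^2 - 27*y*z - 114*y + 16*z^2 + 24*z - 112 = 2*y^3 + y^2*(3*z - 3) + y*(-2*z^2 - 27*z - 117) + 18*z^2 - 162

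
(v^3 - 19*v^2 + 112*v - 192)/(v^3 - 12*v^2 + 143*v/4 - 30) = 4*(v^2 - 11*v + 24)/(4*v^2 - 16*v + 15)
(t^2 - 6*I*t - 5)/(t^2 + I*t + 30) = (t - I)/(t + 6*I)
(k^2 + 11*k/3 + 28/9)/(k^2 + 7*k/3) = (k + 4/3)/k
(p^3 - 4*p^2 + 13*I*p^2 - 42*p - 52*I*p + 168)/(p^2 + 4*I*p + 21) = (p^2 + p*(-4 + 6*I) - 24*I)/(p - 3*I)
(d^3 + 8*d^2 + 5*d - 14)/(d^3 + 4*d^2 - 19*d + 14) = (d + 2)/(d - 2)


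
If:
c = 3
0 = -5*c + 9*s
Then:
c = 3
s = 5/3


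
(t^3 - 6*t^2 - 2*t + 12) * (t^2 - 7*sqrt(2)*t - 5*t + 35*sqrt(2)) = t^5 - 11*t^4 - 7*sqrt(2)*t^4 + 28*t^3 + 77*sqrt(2)*t^3 - 196*sqrt(2)*t^2 + 22*t^2 - 154*sqrt(2)*t - 60*t + 420*sqrt(2)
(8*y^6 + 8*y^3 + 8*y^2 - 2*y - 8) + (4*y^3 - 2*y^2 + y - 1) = 8*y^6 + 12*y^3 + 6*y^2 - y - 9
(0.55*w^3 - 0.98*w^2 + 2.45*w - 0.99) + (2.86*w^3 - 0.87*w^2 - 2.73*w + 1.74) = 3.41*w^3 - 1.85*w^2 - 0.28*w + 0.75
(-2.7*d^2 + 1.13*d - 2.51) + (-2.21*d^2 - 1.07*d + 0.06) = -4.91*d^2 + 0.0599999999999998*d - 2.45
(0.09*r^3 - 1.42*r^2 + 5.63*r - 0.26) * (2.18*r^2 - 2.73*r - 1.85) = 0.1962*r^5 - 3.3413*r^4 + 15.9835*r^3 - 13.3097*r^2 - 9.7057*r + 0.481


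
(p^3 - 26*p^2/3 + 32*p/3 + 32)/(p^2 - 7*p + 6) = (3*p^2 - 8*p - 16)/(3*(p - 1))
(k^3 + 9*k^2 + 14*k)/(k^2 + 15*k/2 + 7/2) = 2*k*(k + 2)/(2*k + 1)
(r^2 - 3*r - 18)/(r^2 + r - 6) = (r - 6)/(r - 2)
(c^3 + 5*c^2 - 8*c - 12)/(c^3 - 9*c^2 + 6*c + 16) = (c + 6)/(c - 8)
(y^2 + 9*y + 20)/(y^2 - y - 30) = (y + 4)/(y - 6)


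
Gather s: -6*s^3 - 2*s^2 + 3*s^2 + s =-6*s^3 + s^2 + s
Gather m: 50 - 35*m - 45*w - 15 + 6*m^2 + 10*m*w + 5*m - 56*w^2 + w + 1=6*m^2 + m*(10*w - 30) - 56*w^2 - 44*w + 36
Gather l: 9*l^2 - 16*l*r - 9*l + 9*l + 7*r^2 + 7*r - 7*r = 9*l^2 - 16*l*r + 7*r^2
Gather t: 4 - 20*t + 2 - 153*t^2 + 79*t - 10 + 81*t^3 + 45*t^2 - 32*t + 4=81*t^3 - 108*t^2 + 27*t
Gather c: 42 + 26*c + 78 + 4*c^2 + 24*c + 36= 4*c^2 + 50*c + 156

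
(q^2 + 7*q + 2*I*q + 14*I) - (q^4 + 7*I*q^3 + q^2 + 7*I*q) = -q^4 - 7*I*q^3 + 7*q - 5*I*q + 14*I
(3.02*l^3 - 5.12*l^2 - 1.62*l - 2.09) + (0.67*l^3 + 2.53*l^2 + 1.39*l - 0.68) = 3.69*l^3 - 2.59*l^2 - 0.23*l - 2.77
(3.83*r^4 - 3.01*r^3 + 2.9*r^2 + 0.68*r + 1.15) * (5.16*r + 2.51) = 19.7628*r^5 - 5.9183*r^4 + 7.4089*r^3 + 10.7878*r^2 + 7.6408*r + 2.8865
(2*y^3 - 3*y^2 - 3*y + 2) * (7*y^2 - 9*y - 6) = 14*y^5 - 39*y^4 - 6*y^3 + 59*y^2 - 12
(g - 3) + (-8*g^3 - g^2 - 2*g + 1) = -8*g^3 - g^2 - g - 2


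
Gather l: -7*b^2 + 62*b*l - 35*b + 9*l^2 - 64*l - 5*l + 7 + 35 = -7*b^2 - 35*b + 9*l^2 + l*(62*b - 69) + 42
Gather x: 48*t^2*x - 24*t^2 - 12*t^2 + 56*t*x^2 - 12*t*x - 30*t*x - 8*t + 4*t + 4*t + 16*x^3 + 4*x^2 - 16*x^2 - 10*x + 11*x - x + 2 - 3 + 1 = -36*t^2 + 16*x^3 + x^2*(56*t - 12) + x*(48*t^2 - 42*t)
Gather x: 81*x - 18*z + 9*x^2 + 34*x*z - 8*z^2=9*x^2 + x*(34*z + 81) - 8*z^2 - 18*z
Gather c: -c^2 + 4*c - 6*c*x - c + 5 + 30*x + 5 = -c^2 + c*(3 - 6*x) + 30*x + 10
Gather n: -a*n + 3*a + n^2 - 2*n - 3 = 3*a + n^2 + n*(-a - 2) - 3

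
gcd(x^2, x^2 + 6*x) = x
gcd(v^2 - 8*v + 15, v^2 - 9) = v - 3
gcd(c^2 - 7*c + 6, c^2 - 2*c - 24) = c - 6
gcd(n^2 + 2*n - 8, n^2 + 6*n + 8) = n + 4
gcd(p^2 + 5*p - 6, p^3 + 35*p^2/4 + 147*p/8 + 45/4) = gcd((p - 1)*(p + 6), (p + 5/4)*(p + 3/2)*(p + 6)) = p + 6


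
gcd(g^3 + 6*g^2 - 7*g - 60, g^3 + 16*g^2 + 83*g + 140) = g^2 + 9*g + 20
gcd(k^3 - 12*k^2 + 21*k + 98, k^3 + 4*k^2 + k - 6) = k + 2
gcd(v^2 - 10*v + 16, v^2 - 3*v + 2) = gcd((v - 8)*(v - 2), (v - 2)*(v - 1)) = v - 2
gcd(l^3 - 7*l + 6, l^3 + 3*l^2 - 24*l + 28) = l - 2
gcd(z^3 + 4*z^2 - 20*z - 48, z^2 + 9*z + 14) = z + 2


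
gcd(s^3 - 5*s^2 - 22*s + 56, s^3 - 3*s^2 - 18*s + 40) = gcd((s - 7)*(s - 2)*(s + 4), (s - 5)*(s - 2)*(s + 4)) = s^2 + 2*s - 8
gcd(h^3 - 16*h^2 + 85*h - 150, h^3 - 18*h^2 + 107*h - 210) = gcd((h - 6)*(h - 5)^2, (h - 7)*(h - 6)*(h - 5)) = h^2 - 11*h + 30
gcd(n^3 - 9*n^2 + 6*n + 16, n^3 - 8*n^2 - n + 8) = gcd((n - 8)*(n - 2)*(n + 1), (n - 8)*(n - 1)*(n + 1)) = n^2 - 7*n - 8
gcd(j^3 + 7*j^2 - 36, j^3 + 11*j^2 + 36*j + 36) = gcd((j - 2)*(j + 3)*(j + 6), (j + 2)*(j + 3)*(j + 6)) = j^2 + 9*j + 18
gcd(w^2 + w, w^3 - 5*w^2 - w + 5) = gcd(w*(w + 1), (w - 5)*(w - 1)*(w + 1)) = w + 1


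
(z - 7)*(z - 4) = z^2 - 11*z + 28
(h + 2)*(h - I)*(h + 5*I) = h^3 + 2*h^2 + 4*I*h^2 + 5*h + 8*I*h + 10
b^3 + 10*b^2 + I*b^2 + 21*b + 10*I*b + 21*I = (b + 3)*(b + 7)*(b + I)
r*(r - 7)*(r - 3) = r^3 - 10*r^2 + 21*r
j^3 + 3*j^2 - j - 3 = (j - 1)*(j + 1)*(j + 3)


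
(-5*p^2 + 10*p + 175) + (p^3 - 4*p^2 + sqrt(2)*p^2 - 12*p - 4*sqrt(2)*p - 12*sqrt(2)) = p^3 - 9*p^2 + sqrt(2)*p^2 - 4*sqrt(2)*p - 2*p - 12*sqrt(2) + 175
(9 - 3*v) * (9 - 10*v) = 30*v^2 - 117*v + 81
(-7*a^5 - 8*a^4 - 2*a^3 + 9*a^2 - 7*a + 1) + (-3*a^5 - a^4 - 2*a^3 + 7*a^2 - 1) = -10*a^5 - 9*a^4 - 4*a^3 + 16*a^2 - 7*a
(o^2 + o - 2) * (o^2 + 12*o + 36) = o^4 + 13*o^3 + 46*o^2 + 12*o - 72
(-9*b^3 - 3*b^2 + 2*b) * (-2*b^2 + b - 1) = 18*b^5 - 3*b^4 + 2*b^3 + 5*b^2 - 2*b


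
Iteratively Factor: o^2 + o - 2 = (o + 2)*(o - 1)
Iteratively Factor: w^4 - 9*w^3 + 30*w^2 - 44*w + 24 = (w - 2)*(w^3 - 7*w^2 + 16*w - 12) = (w - 2)^2*(w^2 - 5*w + 6) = (w - 2)^3*(w - 3)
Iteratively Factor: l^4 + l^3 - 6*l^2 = (l)*(l^3 + l^2 - 6*l) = l^2*(l^2 + l - 6) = l^2*(l + 3)*(l - 2)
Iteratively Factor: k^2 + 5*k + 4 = (k + 1)*(k + 4)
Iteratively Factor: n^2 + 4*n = (n)*(n + 4)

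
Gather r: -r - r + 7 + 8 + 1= 16 - 2*r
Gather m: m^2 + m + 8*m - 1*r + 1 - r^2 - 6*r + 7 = m^2 + 9*m - r^2 - 7*r + 8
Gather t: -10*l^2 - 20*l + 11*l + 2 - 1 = -10*l^2 - 9*l + 1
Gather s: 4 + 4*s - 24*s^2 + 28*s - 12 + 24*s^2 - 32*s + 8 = 0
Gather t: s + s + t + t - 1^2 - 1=2*s + 2*t - 2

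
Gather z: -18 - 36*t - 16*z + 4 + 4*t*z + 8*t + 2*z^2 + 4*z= -28*t + 2*z^2 + z*(4*t - 12) - 14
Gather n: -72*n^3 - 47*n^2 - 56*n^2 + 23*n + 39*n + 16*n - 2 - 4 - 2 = -72*n^3 - 103*n^2 + 78*n - 8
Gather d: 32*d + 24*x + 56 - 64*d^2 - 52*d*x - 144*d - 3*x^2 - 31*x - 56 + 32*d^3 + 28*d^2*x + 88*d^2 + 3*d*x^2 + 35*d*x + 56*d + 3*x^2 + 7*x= 32*d^3 + d^2*(28*x + 24) + d*(3*x^2 - 17*x - 56)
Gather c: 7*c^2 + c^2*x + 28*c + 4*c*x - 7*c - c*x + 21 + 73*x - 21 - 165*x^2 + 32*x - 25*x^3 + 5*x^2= c^2*(x + 7) + c*(3*x + 21) - 25*x^3 - 160*x^2 + 105*x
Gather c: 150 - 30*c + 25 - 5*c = 175 - 35*c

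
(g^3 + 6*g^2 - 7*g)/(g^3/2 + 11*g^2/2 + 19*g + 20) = 2*g*(g^2 + 6*g - 7)/(g^3 + 11*g^2 + 38*g + 40)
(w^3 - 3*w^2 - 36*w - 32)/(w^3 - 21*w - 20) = (w - 8)/(w - 5)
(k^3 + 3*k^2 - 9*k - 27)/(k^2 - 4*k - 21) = (k^2 - 9)/(k - 7)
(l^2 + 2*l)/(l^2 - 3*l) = (l + 2)/(l - 3)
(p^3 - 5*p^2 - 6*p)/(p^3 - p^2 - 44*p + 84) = p*(p + 1)/(p^2 + 5*p - 14)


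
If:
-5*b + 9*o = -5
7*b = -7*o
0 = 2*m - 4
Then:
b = 5/14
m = 2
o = -5/14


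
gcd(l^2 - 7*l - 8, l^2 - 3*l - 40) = l - 8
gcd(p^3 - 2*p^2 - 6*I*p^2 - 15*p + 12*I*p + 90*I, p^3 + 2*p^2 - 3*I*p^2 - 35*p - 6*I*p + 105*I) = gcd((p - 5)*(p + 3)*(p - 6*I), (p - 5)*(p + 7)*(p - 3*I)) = p - 5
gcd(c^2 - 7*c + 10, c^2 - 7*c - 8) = 1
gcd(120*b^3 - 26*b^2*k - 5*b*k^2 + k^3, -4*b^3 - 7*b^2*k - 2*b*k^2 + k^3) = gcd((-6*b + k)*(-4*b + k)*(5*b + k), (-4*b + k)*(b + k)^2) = 4*b - k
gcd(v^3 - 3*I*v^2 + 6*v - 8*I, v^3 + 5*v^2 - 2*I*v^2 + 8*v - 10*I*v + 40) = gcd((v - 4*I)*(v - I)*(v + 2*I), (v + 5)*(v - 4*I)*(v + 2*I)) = v^2 - 2*I*v + 8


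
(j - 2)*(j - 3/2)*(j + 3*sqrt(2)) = j^3 - 7*j^2/2 + 3*sqrt(2)*j^2 - 21*sqrt(2)*j/2 + 3*j + 9*sqrt(2)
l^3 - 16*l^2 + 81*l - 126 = (l - 7)*(l - 6)*(l - 3)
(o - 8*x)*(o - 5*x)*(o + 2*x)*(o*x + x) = o^4*x - 11*o^3*x^2 + o^3*x + 14*o^2*x^3 - 11*o^2*x^2 + 80*o*x^4 + 14*o*x^3 + 80*x^4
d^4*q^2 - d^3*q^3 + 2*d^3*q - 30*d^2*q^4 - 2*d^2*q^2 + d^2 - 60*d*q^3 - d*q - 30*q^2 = (d - 6*q)*(d + 5*q)*(d*q + 1)^2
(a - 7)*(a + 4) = a^2 - 3*a - 28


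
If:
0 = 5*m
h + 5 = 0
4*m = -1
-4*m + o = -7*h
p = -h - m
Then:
No Solution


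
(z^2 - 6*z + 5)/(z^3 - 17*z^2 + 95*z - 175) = (z - 1)/(z^2 - 12*z + 35)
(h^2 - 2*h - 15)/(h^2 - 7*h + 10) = (h + 3)/(h - 2)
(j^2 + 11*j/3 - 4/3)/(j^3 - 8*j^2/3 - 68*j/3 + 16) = (3*j - 1)/(3*j^2 - 20*j + 12)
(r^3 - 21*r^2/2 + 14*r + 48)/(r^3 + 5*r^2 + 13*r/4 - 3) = 2*(r^2 - 12*r + 32)/(2*r^2 + 7*r - 4)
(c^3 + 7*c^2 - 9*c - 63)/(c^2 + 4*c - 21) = c + 3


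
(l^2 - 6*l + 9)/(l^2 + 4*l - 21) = (l - 3)/(l + 7)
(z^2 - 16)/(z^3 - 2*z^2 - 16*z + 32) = 1/(z - 2)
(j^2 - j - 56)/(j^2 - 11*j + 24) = (j + 7)/(j - 3)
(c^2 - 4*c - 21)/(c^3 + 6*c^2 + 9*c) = (c - 7)/(c*(c + 3))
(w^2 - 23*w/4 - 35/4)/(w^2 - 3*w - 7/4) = (-4*w^2 + 23*w + 35)/(-4*w^2 + 12*w + 7)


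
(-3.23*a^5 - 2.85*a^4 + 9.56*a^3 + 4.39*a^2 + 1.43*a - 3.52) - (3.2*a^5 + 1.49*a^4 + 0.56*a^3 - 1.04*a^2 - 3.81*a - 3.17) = -6.43*a^5 - 4.34*a^4 + 9.0*a^3 + 5.43*a^2 + 5.24*a - 0.35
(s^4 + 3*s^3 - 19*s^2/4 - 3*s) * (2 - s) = -s^5 - s^4 + 43*s^3/4 - 13*s^2/2 - 6*s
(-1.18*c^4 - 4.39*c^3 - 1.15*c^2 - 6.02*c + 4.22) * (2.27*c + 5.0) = -2.6786*c^5 - 15.8653*c^4 - 24.5605*c^3 - 19.4154*c^2 - 20.5206*c + 21.1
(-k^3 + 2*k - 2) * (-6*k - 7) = 6*k^4 + 7*k^3 - 12*k^2 - 2*k + 14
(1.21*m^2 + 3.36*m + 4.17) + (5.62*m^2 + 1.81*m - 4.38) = 6.83*m^2 + 5.17*m - 0.21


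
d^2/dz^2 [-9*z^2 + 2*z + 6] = -18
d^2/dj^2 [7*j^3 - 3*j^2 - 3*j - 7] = 42*j - 6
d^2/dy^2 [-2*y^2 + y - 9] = -4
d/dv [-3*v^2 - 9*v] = -6*v - 9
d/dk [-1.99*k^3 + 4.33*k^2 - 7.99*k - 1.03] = -5.97*k^2 + 8.66*k - 7.99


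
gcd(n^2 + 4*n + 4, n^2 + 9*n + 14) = n + 2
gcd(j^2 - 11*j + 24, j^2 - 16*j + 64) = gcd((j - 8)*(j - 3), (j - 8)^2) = j - 8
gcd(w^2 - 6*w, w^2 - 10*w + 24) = w - 6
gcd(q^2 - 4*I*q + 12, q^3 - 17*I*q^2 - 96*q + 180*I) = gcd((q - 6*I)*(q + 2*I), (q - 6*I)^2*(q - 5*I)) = q - 6*I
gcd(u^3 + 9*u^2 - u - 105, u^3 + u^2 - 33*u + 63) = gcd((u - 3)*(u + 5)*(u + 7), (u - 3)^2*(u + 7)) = u^2 + 4*u - 21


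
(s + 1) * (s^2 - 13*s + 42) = s^3 - 12*s^2 + 29*s + 42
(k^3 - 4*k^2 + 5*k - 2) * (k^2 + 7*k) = k^5 + 3*k^4 - 23*k^3 + 33*k^2 - 14*k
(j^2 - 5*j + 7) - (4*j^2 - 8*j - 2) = -3*j^2 + 3*j + 9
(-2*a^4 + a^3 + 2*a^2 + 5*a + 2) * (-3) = 6*a^4 - 3*a^3 - 6*a^2 - 15*a - 6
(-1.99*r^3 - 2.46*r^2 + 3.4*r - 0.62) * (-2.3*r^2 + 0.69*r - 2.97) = 4.577*r^5 + 4.2849*r^4 - 3.6071*r^3 + 11.0782*r^2 - 10.5258*r + 1.8414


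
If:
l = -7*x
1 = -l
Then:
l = -1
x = 1/7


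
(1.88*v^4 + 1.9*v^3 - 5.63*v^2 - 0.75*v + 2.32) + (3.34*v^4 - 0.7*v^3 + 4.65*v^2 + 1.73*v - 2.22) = 5.22*v^4 + 1.2*v^3 - 0.98*v^2 + 0.98*v + 0.0999999999999996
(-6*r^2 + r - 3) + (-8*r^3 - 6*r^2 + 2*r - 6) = -8*r^3 - 12*r^2 + 3*r - 9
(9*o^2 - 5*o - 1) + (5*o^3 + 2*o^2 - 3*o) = 5*o^3 + 11*o^2 - 8*o - 1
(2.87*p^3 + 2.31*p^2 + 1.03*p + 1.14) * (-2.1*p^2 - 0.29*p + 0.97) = -6.027*p^5 - 5.6833*p^4 - 0.0490000000000002*p^3 - 0.452*p^2 + 0.6685*p + 1.1058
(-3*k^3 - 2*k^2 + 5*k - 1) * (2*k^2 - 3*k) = -6*k^5 + 5*k^4 + 16*k^3 - 17*k^2 + 3*k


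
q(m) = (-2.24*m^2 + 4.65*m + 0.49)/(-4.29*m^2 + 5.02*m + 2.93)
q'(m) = (4.65 - 4.48*m)/(-4.29*m^2 + 5.02*m + 2.93) + (8.58*m - 5.02)*(-2.24*m^2 + 4.65*m + 0.49)/(-4.29*m^2 + 5.02*m + 2.93)^2 = (8.7037*m^2 - 8.9222*m + 11.1647)/(18.4041*m^4 - 43.0716*m^3 + 0.0609999999999928*m^2 + 29.4172*m + 8.5849)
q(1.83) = -0.67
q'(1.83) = 4.74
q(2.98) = 0.27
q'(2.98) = 0.15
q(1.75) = -1.24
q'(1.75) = 10.96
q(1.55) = 5.73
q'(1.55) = 111.64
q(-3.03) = 0.66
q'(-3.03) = 0.04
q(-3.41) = 0.65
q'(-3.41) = 0.03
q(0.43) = 0.48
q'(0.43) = 0.48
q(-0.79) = 1.23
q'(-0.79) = 1.71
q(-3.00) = 0.66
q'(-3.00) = 0.05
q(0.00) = 0.17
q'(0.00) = 1.30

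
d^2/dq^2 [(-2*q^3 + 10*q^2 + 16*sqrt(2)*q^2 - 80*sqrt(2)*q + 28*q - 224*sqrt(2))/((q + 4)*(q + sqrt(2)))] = 4*(-81*sqrt(2)*q^3 - 40*q^3 - 444*sqrt(2)*q^2 - 216*q^2 - 1512*sqrt(2)*q + 192*q - 1664*sqrt(2) + 432)/(q^6 + 3*sqrt(2)*q^5 + 12*q^5 + 36*sqrt(2)*q^4 + 54*q^4 + 136*q^3 + 146*sqrt(2)*q^3 + 288*q^2 + 216*sqrt(2)*q^2 + 96*sqrt(2)*q + 384*q + 128*sqrt(2))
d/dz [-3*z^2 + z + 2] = 1 - 6*z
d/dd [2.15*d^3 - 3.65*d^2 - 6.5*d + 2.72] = 6.45*d^2 - 7.3*d - 6.5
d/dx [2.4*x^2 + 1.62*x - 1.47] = 4.8*x + 1.62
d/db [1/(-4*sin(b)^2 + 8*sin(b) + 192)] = (sin(b) - 1)*cos(b)/(2*(sin(b) - 8)^2*(sin(b) + 6)^2)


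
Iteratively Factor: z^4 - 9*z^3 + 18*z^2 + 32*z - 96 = (z - 3)*(z^3 - 6*z^2 + 32) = (z - 4)*(z - 3)*(z^2 - 2*z - 8) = (z - 4)*(z - 3)*(z + 2)*(z - 4)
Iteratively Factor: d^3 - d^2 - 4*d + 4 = (d - 2)*(d^2 + d - 2) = (d - 2)*(d - 1)*(d + 2)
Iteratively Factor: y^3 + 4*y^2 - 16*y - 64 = (y - 4)*(y^2 + 8*y + 16) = (y - 4)*(y + 4)*(y + 4)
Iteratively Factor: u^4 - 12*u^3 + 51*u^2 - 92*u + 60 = (u - 2)*(u^3 - 10*u^2 + 31*u - 30) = (u - 3)*(u - 2)*(u^2 - 7*u + 10) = (u - 5)*(u - 3)*(u - 2)*(u - 2)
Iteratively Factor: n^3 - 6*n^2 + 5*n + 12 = (n - 3)*(n^2 - 3*n - 4) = (n - 4)*(n - 3)*(n + 1)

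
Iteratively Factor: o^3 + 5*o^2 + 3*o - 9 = (o - 1)*(o^2 + 6*o + 9) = (o - 1)*(o + 3)*(o + 3)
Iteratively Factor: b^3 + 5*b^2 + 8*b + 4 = (b + 1)*(b^2 + 4*b + 4) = (b + 1)*(b + 2)*(b + 2)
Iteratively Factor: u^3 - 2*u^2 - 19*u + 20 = (u - 5)*(u^2 + 3*u - 4) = (u - 5)*(u - 1)*(u + 4)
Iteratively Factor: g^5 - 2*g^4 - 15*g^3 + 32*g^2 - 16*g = (g - 4)*(g^4 + 2*g^3 - 7*g^2 + 4*g) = (g - 4)*(g - 1)*(g^3 + 3*g^2 - 4*g) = (g - 4)*(g - 1)^2*(g^2 + 4*g) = (g - 4)*(g - 1)^2*(g + 4)*(g)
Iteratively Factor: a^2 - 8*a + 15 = (a - 3)*(a - 5)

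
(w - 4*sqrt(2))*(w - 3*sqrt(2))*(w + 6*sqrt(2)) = w^3 - sqrt(2)*w^2 - 60*w + 144*sqrt(2)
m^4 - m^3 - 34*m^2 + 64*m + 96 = (m - 4)^2*(m + 1)*(m + 6)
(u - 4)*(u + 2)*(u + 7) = u^3 + 5*u^2 - 22*u - 56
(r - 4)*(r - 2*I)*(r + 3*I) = r^3 - 4*r^2 + I*r^2 + 6*r - 4*I*r - 24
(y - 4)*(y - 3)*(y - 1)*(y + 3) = y^4 - 5*y^3 - 5*y^2 + 45*y - 36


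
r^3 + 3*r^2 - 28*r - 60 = (r - 5)*(r + 2)*(r + 6)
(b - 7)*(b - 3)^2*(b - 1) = b^4 - 14*b^3 + 64*b^2 - 114*b + 63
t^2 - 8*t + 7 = (t - 7)*(t - 1)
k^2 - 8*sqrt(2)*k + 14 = (k - 7*sqrt(2))*(k - sqrt(2))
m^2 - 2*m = m*(m - 2)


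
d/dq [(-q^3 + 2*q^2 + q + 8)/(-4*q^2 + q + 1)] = (4*q^4 - 2*q^3 + 3*q^2 + 68*q - 7)/(16*q^4 - 8*q^3 - 7*q^2 + 2*q + 1)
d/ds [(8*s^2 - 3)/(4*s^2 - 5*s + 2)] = (-40*s^2 + 56*s - 15)/(16*s^4 - 40*s^3 + 41*s^2 - 20*s + 4)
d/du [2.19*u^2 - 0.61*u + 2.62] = 4.38*u - 0.61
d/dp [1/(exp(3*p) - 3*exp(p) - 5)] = 3*(1 - exp(2*p))*exp(p)/(-exp(3*p) + 3*exp(p) + 5)^2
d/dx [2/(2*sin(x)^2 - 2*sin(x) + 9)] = 4*(-sin(2*x) + cos(x))/(-2*sin(x) - cos(2*x) + 10)^2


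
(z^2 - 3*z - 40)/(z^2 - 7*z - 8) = (z + 5)/(z + 1)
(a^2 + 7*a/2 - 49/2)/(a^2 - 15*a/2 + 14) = (a + 7)/(a - 4)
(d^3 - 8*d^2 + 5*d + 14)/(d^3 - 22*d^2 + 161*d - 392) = (d^2 - d - 2)/(d^2 - 15*d + 56)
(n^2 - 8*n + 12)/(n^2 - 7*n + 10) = (n - 6)/(n - 5)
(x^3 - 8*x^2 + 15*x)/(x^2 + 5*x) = (x^2 - 8*x + 15)/(x + 5)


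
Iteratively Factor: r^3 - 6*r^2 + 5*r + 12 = (r - 4)*(r^2 - 2*r - 3) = (r - 4)*(r - 3)*(r + 1)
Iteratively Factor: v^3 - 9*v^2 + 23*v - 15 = (v - 1)*(v^2 - 8*v + 15) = (v - 3)*(v - 1)*(v - 5)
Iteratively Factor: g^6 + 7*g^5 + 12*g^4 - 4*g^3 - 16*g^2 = (g + 2)*(g^5 + 5*g^4 + 2*g^3 - 8*g^2) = g*(g + 2)*(g^4 + 5*g^3 + 2*g^2 - 8*g) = g*(g - 1)*(g + 2)*(g^3 + 6*g^2 + 8*g) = g*(g - 1)*(g + 2)*(g + 4)*(g^2 + 2*g) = g^2*(g - 1)*(g + 2)*(g + 4)*(g + 2)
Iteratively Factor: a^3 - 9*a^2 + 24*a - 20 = (a - 5)*(a^2 - 4*a + 4) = (a - 5)*(a - 2)*(a - 2)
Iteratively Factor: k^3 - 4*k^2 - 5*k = (k - 5)*(k^2 + k) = (k - 5)*(k + 1)*(k)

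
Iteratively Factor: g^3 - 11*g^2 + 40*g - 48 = (g - 4)*(g^2 - 7*g + 12) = (g - 4)^2*(g - 3)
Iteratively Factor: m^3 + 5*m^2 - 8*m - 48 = (m + 4)*(m^2 + m - 12) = (m - 3)*(m + 4)*(m + 4)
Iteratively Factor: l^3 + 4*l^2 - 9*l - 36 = (l + 3)*(l^2 + l - 12) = (l + 3)*(l + 4)*(l - 3)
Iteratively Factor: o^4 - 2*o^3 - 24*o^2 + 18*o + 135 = (o + 3)*(o^3 - 5*o^2 - 9*o + 45) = (o + 3)^2*(o^2 - 8*o + 15) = (o - 3)*(o + 3)^2*(o - 5)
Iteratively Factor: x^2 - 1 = (x + 1)*(x - 1)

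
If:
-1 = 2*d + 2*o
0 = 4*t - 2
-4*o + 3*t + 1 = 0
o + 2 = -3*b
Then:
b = -7/8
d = -9/8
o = 5/8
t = 1/2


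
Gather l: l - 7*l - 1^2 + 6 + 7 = 12 - 6*l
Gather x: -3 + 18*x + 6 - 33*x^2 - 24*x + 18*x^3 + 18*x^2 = 18*x^3 - 15*x^2 - 6*x + 3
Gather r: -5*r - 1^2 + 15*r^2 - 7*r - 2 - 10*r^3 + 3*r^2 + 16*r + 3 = -10*r^3 + 18*r^2 + 4*r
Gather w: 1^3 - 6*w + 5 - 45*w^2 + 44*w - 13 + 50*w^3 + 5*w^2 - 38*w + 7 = 50*w^3 - 40*w^2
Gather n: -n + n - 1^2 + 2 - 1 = 0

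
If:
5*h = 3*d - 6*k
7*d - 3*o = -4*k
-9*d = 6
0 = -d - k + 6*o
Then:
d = -2/3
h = -66/35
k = 26/21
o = 2/21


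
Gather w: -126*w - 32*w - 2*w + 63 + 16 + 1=80 - 160*w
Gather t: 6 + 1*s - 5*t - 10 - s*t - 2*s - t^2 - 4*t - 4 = -s - t^2 + t*(-s - 9) - 8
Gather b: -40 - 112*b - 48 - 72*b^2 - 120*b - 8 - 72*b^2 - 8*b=-144*b^2 - 240*b - 96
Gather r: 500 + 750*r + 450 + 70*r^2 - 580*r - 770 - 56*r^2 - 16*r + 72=14*r^2 + 154*r + 252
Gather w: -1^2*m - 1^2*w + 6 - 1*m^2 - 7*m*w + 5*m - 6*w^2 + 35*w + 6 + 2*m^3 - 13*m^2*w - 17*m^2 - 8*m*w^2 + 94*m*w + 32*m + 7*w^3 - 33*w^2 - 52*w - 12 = 2*m^3 - 18*m^2 + 36*m + 7*w^3 + w^2*(-8*m - 39) + w*(-13*m^2 + 87*m - 18)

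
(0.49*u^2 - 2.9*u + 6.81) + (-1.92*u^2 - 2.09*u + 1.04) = -1.43*u^2 - 4.99*u + 7.85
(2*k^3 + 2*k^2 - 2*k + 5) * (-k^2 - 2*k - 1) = -2*k^5 - 6*k^4 - 4*k^3 - 3*k^2 - 8*k - 5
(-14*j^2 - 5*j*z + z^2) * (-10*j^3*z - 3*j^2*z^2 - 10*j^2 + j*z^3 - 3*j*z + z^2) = 140*j^5*z + 92*j^4*z^2 + 140*j^4 - 9*j^3*z^3 + 92*j^3*z - 8*j^2*z^4 - 9*j^2*z^2 + j*z^5 - 8*j*z^3 + z^4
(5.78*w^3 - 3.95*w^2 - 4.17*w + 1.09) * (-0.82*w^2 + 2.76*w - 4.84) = -4.7396*w^5 + 19.1918*w^4 - 35.4578*w^3 + 6.715*w^2 + 23.1912*w - 5.2756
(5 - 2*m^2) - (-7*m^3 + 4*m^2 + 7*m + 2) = 7*m^3 - 6*m^2 - 7*m + 3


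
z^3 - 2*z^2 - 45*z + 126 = (z - 6)*(z - 3)*(z + 7)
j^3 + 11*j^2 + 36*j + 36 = (j + 2)*(j + 3)*(j + 6)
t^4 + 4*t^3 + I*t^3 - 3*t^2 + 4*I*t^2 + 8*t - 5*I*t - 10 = (t - 1)*(t + 5)*(t - I)*(t + 2*I)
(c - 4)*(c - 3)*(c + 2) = c^3 - 5*c^2 - 2*c + 24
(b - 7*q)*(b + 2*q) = b^2 - 5*b*q - 14*q^2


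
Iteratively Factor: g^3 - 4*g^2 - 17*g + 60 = (g + 4)*(g^2 - 8*g + 15) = (g - 5)*(g + 4)*(g - 3)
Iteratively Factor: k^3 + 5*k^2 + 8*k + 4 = (k + 2)*(k^2 + 3*k + 2) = (k + 2)^2*(k + 1)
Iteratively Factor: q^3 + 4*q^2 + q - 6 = (q + 2)*(q^2 + 2*q - 3) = (q + 2)*(q + 3)*(q - 1)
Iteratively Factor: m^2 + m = (m + 1)*(m)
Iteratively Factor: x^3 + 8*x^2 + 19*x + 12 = (x + 1)*(x^2 + 7*x + 12) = (x + 1)*(x + 3)*(x + 4)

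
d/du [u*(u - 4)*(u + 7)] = 3*u^2 + 6*u - 28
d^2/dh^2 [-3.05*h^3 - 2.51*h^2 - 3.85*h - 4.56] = -18.3*h - 5.02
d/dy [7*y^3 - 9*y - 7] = 21*y^2 - 9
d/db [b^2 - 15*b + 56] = 2*b - 15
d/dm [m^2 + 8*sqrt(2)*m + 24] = 2*m + 8*sqrt(2)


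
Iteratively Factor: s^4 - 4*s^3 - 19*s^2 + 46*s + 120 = (s + 3)*(s^3 - 7*s^2 + 2*s + 40) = (s - 4)*(s + 3)*(s^2 - 3*s - 10) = (s - 5)*(s - 4)*(s + 3)*(s + 2)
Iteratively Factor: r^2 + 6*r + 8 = (r + 4)*(r + 2)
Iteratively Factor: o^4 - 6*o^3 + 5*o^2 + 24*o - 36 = (o - 2)*(o^3 - 4*o^2 - 3*o + 18) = (o - 2)*(o + 2)*(o^2 - 6*o + 9) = (o - 3)*(o - 2)*(o + 2)*(o - 3)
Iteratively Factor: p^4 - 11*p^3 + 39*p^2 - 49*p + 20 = (p - 5)*(p^3 - 6*p^2 + 9*p - 4) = (p - 5)*(p - 1)*(p^2 - 5*p + 4) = (p - 5)*(p - 4)*(p - 1)*(p - 1)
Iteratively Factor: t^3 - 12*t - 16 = (t + 2)*(t^2 - 2*t - 8) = (t - 4)*(t + 2)*(t + 2)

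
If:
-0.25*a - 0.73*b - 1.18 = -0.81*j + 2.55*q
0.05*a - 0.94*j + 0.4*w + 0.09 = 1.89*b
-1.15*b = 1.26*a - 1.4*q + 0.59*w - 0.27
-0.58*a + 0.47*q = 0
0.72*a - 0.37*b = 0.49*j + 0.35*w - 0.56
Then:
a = -0.18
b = -0.12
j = 0.57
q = -0.23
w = 0.55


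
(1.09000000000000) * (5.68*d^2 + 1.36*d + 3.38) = 6.1912*d^2 + 1.4824*d + 3.6842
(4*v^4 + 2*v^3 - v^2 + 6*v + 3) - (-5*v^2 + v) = 4*v^4 + 2*v^3 + 4*v^2 + 5*v + 3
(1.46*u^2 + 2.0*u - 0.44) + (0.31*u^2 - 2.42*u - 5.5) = 1.77*u^2 - 0.42*u - 5.94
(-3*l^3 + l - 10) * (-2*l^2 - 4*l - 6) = 6*l^5 + 12*l^4 + 16*l^3 + 16*l^2 + 34*l + 60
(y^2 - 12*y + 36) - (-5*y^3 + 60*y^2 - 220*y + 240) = 5*y^3 - 59*y^2 + 208*y - 204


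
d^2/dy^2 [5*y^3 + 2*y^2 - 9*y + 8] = 30*y + 4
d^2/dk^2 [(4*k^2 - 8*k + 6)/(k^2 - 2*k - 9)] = 84*(3*k^2 - 6*k + 13)/(k^6 - 6*k^5 - 15*k^4 + 100*k^3 + 135*k^2 - 486*k - 729)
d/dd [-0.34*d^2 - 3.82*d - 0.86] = -0.68*d - 3.82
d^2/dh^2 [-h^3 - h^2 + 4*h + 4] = -6*h - 2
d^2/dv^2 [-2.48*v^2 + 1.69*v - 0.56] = -4.96000000000000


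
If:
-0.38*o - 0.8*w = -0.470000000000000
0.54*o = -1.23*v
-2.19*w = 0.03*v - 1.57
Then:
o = -0.27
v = 0.12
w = 0.72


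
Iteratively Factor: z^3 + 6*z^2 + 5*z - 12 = (z + 3)*(z^2 + 3*z - 4) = (z + 3)*(z + 4)*(z - 1)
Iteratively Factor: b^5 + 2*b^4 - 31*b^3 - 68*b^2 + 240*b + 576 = (b - 4)*(b^4 + 6*b^3 - 7*b^2 - 96*b - 144) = (b - 4)^2*(b^3 + 10*b^2 + 33*b + 36) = (b - 4)^2*(b + 3)*(b^2 + 7*b + 12) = (b - 4)^2*(b + 3)*(b + 4)*(b + 3)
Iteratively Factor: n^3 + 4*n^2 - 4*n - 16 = (n - 2)*(n^2 + 6*n + 8) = (n - 2)*(n + 2)*(n + 4)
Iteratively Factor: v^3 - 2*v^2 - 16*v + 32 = (v - 2)*(v^2 - 16) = (v - 4)*(v - 2)*(v + 4)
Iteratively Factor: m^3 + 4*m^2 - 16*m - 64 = (m + 4)*(m^2 - 16) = (m - 4)*(m + 4)*(m + 4)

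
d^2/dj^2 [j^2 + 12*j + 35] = 2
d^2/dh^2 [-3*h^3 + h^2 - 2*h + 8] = 2 - 18*h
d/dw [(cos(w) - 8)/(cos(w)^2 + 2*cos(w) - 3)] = (cos(w)^2 - 16*cos(w) - 13)*sin(w)/(cos(w)^2 + 2*cos(w) - 3)^2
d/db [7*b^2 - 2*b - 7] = 14*b - 2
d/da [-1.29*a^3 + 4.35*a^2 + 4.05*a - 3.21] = -3.87*a^2 + 8.7*a + 4.05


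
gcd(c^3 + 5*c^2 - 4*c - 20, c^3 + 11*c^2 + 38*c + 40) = c^2 + 7*c + 10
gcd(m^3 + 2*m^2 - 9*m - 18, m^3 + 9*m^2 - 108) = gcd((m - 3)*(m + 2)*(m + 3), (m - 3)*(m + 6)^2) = m - 3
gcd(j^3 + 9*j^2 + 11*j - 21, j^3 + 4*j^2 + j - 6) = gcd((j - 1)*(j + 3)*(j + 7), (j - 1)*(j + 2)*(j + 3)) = j^2 + 2*j - 3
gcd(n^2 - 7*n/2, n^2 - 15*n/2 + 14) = n - 7/2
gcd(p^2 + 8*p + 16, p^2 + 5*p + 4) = p + 4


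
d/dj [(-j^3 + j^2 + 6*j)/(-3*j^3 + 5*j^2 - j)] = (-2*j^2 + 38*j - 31)/(9*j^4 - 30*j^3 + 31*j^2 - 10*j + 1)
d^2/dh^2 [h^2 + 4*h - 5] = 2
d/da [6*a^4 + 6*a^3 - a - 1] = 24*a^3 + 18*a^2 - 1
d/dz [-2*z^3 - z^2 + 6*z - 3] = -6*z^2 - 2*z + 6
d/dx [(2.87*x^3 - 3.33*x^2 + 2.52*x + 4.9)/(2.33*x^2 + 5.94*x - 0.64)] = (6.6871*x^4 + 34.0956*x^3 - 31.1622*x^2 - 18.5716*x - 30.7188)/(5.4289*x^4 + 27.6804*x^3 + 32.3012*x^2 - 7.6032*x + 0.4096)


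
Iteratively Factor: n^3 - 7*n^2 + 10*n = (n)*(n^2 - 7*n + 10) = n*(n - 2)*(n - 5)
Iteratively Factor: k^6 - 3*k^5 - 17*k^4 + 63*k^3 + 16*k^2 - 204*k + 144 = (k - 3)*(k^5 - 17*k^3 + 12*k^2 + 52*k - 48) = (k - 3)*(k - 2)*(k^4 + 2*k^3 - 13*k^2 - 14*k + 24) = (k - 3)*(k - 2)*(k + 2)*(k^3 - 13*k + 12) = (k - 3)*(k - 2)*(k - 1)*(k + 2)*(k^2 + k - 12) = (k - 3)*(k - 2)*(k - 1)*(k + 2)*(k + 4)*(k - 3)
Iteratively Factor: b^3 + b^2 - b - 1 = (b + 1)*(b^2 - 1) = (b + 1)^2*(b - 1)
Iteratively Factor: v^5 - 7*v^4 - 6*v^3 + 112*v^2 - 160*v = (v - 2)*(v^4 - 5*v^3 - 16*v^2 + 80*v) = (v - 4)*(v - 2)*(v^3 - v^2 - 20*v) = (v - 4)*(v - 2)*(v + 4)*(v^2 - 5*v) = (v - 5)*(v - 4)*(v - 2)*(v + 4)*(v)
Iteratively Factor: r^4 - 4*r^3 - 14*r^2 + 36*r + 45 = (r + 1)*(r^3 - 5*r^2 - 9*r + 45) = (r - 5)*(r + 1)*(r^2 - 9) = (r - 5)*(r + 1)*(r + 3)*(r - 3)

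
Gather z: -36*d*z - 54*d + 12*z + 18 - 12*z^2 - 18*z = -54*d - 12*z^2 + z*(-36*d - 6) + 18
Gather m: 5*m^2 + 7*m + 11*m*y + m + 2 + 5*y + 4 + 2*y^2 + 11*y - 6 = 5*m^2 + m*(11*y + 8) + 2*y^2 + 16*y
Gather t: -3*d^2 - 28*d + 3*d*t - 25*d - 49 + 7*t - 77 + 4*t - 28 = -3*d^2 - 53*d + t*(3*d + 11) - 154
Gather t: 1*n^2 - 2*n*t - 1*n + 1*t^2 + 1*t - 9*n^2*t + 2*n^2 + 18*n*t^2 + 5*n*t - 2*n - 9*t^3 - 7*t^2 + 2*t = 3*n^2 - 3*n - 9*t^3 + t^2*(18*n - 6) + t*(-9*n^2 + 3*n + 3)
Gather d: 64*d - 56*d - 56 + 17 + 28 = 8*d - 11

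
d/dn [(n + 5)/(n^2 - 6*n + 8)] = (n^2 - 6*n - 2*(n - 3)*(n + 5) + 8)/(n^2 - 6*n + 8)^2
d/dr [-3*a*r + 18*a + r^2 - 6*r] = -3*a + 2*r - 6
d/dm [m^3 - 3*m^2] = 3*m*(m - 2)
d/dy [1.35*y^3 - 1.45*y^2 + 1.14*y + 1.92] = 4.05*y^2 - 2.9*y + 1.14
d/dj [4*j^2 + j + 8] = 8*j + 1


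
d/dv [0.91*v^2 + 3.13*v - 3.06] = 1.82*v + 3.13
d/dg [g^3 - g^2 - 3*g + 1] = 3*g^2 - 2*g - 3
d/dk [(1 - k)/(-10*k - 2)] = 3/(25*k^2 + 10*k + 1)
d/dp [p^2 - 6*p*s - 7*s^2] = 2*p - 6*s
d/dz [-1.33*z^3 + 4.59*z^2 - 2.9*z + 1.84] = -3.99*z^2 + 9.18*z - 2.9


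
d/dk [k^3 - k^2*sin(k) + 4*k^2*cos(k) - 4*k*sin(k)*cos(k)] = -4*k^2*sin(k) - k^2*cos(k) + 3*k^2 - 2*k*sin(k) + 8*k*cos(k) - 4*k*cos(2*k) - 2*sin(2*k)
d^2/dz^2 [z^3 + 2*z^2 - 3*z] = 6*z + 4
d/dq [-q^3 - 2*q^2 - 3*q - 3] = -3*q^2 - 4*q - 3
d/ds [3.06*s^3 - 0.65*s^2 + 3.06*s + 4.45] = 9.18*s^2 - 1.3*s + 3.06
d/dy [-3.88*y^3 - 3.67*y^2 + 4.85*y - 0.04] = -11.64*y^2 - 7.34*y + 4.85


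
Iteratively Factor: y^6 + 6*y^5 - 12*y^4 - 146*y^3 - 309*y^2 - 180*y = (y + 3)*(y^5 + 3*y^4 - 21*y^3 - 83*y^2 - 60*y) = (y + 3)*(y + 4)*(y^4 - y^3 - 17*y^2 - 15*y) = (y - 5)*(y + 3)*(y + 4)*(y^3 + 4*y^2 + 3*y) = y*(y - 5)*(y + 3)*(y + 4)*(y^2 + 4*y + 3) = y*(y - 5)*(y + 3)^2*(y + 4)*(y + 1)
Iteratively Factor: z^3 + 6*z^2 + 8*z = (z + 4)*(z^2 + 2*z) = z*(z + 4)*(z + 2)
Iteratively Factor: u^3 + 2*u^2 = (u + 2)*(u^2) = u*(u + 2)*(u)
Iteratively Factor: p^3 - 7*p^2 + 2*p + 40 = (p + 2)*(p^2 - 9*p + 20) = (p - 5)*(p + 2)*(p - 4)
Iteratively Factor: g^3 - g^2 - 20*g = (g + 4)*(g^2 - 5*g) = g*(g + 4)*(g - 5)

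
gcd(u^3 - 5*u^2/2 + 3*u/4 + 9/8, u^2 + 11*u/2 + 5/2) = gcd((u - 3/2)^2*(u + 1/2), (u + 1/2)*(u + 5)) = u + 1/2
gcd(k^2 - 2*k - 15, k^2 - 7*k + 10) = k - 5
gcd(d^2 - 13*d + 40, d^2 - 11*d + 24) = d - 8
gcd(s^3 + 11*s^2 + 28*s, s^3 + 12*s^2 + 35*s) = s^2 + 7*s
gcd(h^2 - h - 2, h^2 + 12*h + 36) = 1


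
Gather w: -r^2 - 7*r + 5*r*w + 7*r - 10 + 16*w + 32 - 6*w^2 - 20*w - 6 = -r^2 - 6*w^2 + w*(5*r - 4) + 16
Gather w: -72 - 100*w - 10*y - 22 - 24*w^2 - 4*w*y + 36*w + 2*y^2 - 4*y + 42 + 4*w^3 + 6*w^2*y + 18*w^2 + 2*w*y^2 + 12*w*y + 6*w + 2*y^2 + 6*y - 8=4*w^3 + w^2*(6*y - 6) + w*(2*y^2 + 8*y - 58) + 4*y^2 - 8*y - 60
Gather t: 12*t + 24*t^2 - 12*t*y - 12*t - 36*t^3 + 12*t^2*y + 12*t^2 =-36*t^3 + t^2*(12*y + 36) - 12*t*y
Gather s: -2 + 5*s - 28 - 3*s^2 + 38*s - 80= -3*s^2 + 43*s - 110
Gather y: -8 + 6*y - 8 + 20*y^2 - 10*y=20*y^2 - 4*y - 16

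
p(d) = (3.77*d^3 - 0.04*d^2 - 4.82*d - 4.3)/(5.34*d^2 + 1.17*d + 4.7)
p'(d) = (-10.68*d - 1.17)*(3.77*d^3 - 0.04*d^2 - 4.82*d - 4.3)/(5.34*d^2 + 1.17*d + 4.7)^2 + (11.31*d^2 - 0.08*d - 4.82)/(5.34*d^2 + 1.17*d + 4.7)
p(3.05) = 1.51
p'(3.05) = 0.85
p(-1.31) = -0.53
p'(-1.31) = 0.64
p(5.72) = 3.61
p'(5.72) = 0.75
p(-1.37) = -0.57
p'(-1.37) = 0.68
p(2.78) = 1.28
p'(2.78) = 0.87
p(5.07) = 3.12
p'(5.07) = 0.76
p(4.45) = 2.64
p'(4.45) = 0.78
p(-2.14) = -1.17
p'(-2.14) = 0.82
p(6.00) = 3.82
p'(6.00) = 0.75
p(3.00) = 1.47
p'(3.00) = 0.85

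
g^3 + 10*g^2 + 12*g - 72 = (g - 2)*(g + 6)^2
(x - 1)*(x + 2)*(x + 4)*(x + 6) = x^4 + 11*x^3 + 32*x^2 + 4*x - 48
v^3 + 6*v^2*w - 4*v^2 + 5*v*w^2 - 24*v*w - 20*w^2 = (v - 4)*(v + w)*(v + 5*w)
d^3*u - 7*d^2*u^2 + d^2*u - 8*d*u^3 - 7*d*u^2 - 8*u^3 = (d - 8*u)*(d + u)*(d*u + u)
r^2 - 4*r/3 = r*(r - 4/3)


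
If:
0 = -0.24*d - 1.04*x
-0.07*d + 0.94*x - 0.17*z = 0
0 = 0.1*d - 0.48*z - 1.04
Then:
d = 1.14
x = -0.26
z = -1.93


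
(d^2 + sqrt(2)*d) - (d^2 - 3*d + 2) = sqrt(2)*d + 3*d - 2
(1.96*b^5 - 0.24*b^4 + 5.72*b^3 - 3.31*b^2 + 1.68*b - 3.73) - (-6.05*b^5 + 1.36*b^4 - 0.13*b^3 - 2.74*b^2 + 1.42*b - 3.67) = 8.01*b^5 - 1.6*b^4 + 5.85*b^3 - 0.57*b^2 + 0.26*b - 0.0600000000000001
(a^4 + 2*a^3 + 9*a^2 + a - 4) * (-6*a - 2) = -6*a^5 - 14*a^4 - 58*a^3 - 24*a^2 + 22*a + 8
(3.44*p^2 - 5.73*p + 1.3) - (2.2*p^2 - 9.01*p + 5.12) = 1.24*p^2 + 3.28*p - 3.82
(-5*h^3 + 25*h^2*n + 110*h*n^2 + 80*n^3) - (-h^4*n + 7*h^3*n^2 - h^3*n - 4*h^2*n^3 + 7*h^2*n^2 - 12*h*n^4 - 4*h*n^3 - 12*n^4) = h^4*n - 7*h^3*n^2 + h^3*n - 5*h^3 + 4*h^2*n^3 - 7*h^2*n^2 + 25*h^2*n + 12*h*n^4 + 4*h*n^3 + 110*h*n^2 + 12*n^4 + 80*n^3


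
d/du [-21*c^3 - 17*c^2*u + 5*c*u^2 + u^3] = -17*c^2 + 10*c*u + 3*u^2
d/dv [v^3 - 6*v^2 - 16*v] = 3*v^2 - 12*v - 16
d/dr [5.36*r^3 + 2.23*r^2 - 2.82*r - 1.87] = 16.08*r^2 + 4.46*r - 2.82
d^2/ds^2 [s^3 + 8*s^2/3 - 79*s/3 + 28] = 6*s + 16/3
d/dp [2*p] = 2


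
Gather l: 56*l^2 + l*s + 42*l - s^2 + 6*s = 56*l^2 + l*(s + 42) - s^2 + 6*s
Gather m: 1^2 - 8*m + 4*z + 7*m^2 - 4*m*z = 7*m^2 + m*(-4*z - 8) + 4*z + 1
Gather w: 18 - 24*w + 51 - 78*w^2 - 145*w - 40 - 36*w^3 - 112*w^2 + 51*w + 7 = -36*w^3 - 190*w^2 - 118*w + 36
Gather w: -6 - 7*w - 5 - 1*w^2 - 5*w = -w^2 - 12*w - 11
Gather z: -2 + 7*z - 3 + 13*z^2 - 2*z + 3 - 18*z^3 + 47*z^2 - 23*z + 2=-18*z^3 + 60*z^2 - 18*z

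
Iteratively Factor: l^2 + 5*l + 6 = (l + 3)*(l + 2)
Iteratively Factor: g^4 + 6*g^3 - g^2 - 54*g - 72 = (g + 2)*(g^3 + 4*g^2 - 9*g - 36) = (g + 2)*(g + 3)*(g^2 + g - 12) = (g - 3)*(g + 2)*(g + 3)*(g + 4)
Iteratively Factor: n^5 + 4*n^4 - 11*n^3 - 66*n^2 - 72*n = (n + 3)*(n^4 + n^3 - 14*n^2 - 24*n) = (n + 3)^2*(n^3 - 2*n^2 - 8*n) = (n + 2)*(n + 3)^2*(n^2 - 4*n) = (n - 4)*(n + 2)*(n + 3)^2*(n)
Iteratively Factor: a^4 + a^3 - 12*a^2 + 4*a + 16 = (a + 1)*(a^3 - 12*a + 16) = (a + 1)*(a + 4)*(a^2 - 4*a + 4) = (a - 2)*(a + 1)*(a + 4)*(a - 2)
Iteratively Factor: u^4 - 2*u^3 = (u)*(u^3 - 2*u^2) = u^2*(u^2 - 2*u) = u^2*(u - 2)*(u)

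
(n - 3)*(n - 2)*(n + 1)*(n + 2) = n^4 - 2*n^3 - 7*n^2 + 8*n + 12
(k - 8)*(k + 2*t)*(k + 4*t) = k^3 + 6*k^2*t - 8*k^2 + 8*k*t^2 - 48*k*t - 64*t^2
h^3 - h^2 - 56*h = h*(h - 8)*(h + 7)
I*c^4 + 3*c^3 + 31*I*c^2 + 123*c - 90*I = (c - 5*I)*(c - 3*I)*(c + 6*I)*(I*c + 1)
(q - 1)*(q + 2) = q^2 + q - 2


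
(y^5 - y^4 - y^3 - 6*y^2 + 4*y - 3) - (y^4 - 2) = y^5 - 2*y^4 - y^3 - 6*y^2 + 4*y - 1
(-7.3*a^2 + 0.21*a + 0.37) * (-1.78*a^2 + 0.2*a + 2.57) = 12.994*a^4 - 1.8338*a^3 - 19.3776*a^2 + 0.6137*a + 0.9509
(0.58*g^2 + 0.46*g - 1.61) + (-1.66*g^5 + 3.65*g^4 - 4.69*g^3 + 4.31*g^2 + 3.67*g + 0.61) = -1.66*g^5 + 3.65*g^4 - 4.69*g^3 + 4.89*g^2 + 4.13*g - 1.0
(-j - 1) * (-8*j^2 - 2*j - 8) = 8*j^3 + 10*j^2 + 10*j + 8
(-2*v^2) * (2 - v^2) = 2*v^4 - 4*v^2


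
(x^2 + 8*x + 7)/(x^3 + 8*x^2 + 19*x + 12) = (x + 7)/(x^2 + 7*x + 12)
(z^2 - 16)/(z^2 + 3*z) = (z^2 - 16)/(z*(z + 3))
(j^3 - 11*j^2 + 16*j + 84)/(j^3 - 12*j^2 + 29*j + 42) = (j + 2)/(j + 1)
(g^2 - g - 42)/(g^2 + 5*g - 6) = (g - 7)/(g - 1)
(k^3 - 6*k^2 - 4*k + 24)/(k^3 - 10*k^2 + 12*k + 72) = (k - 2)/(k - 6)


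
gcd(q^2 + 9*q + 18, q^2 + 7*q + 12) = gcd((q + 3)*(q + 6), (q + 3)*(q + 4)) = q + 3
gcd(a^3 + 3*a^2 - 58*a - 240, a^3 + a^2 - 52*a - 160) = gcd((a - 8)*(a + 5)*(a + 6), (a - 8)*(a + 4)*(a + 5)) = a^2 - 3*a - 40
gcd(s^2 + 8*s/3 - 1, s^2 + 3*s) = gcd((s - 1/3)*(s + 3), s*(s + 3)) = s + 3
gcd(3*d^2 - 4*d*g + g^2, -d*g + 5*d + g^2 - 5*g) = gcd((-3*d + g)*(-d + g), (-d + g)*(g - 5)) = d - g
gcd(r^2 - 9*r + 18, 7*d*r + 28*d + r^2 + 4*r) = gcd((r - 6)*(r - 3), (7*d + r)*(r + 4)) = 1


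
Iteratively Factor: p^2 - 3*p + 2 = (p - 2)*(p - 1)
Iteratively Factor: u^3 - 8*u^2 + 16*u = (u - 4)*(u^2 - 4*u) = (u - 4)^2*(u)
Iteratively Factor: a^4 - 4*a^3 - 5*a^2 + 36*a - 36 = (a - 3)*(a^3 - a^2 - 8*a + 12) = (a - 3)*(a + 3)*(a^2 - 4*a + 4) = (a - 3)*(a - 2)*(a + 3)*(a - 2)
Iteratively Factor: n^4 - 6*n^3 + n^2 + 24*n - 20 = (n - 5)*(n^3 - n^2 - 4*n + 4) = (n - 5)*(n - 1)*(n^2 - 4) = (n - 5)*(n - 2)*(n - 1)*(n + 2)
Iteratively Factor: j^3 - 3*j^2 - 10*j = (j + 2)*(j^2 - 5*j) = (j - 5)*(j + 2)*(j)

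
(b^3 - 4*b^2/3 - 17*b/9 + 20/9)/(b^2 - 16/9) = (3*b^2 - 8*b + 5)/(3*b - 4)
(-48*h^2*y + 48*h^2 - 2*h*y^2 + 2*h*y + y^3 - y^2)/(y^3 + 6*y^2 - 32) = (-48*h^2*y + 48*h^2 - 2*h*y^2 + 2*h*y + y^3 - y^2)/(y^3 + 6*y^2 - 32)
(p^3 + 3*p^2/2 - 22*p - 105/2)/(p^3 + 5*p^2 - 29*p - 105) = (p + 7/2)/(p + 7)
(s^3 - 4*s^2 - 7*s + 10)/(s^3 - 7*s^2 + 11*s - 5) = (s + 2)/(s - 1)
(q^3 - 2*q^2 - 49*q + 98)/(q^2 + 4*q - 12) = (q^2 - 49)/(q + 6)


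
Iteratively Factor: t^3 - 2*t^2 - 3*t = (t - 3)*(t^2 + t) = (t - 3)*(t + 1)*(t)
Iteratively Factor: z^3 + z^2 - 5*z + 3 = (z - 1)*(z^2 + 2*z - 3) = (z - 1)^2*(z + 3)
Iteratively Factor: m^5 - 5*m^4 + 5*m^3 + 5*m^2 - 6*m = (m + 1)*(m^4 - 6*m^3 + 11*m^2 - 6*m) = (m - 1)*(m + 1)*(m^3 - 5*m^2 + 6*m) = (m - 2)*(m - 1)*(m + 1)*(m^2 - 3*m) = m*(m - 2)*(m - 1)*(m + 1)*(m - 3)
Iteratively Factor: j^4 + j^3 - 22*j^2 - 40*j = (j + 4)*(j^3 - 3*j^2 - 10*j) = j*(j + 4)*(j^2 - 3*j - 10) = j*(j - 5)*(j + 4)*(j + 2)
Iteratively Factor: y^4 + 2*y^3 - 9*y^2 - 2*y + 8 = (y - 2)*(y^3 + 4*y^2 - y - 4) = (y - 2)*(y - 1)*(y^2 + 5*y + 4) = (y - 2)*(y - 1)*(y + 4)*(y + 1)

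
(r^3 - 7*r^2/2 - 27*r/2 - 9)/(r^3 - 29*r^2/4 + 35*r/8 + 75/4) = 4*(2*r^2 + 5*r + 3)/(8*r^2 - 10*r - 25)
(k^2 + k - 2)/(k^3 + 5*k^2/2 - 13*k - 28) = 2*(k - 1)/(2*k^2 + k - 28)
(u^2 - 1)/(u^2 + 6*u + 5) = (u - 1)/(u + 5)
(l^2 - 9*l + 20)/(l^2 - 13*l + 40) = (l - 4)/(l - 8)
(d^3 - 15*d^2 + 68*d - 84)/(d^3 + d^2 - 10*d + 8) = (d^2 - 13*d + 42)/(d^2 + 3*d - 4)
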